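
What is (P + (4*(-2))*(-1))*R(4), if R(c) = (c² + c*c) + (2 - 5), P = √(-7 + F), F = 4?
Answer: 232 + 29*I*√3 ≈ 232.0 + 50.229*I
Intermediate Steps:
P = I*√3 (P = √(-7 + 4) = √(-3) = I*√3 ≈ 1.732*I)
R(c) = -3 + 2*c² (R(c) = (c² + c²) - 3 = 2*c² - 3 = -3 + 2*c²)
(P + (4*(-2))*(-1))*R(4) = (I*√3 + (4*(-2))*(-1))*(-3 + 2*4²) = (I*√3 - 8*(-1))*(-3 + 2*16) = (I*√3 + 8)*(-3 + 32) = (8 + I*√3)*29 = 232 + 29*I*√3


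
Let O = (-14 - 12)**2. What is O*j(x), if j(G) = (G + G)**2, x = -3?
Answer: 24336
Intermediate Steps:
j(G) = 4*G**2 (j(G) = (2*G)**2 = 4*G**2)
O = 676 (O = (-26)**2 = 676)
O*j(x) = 676*(4*(-3)**2) = 676*(4*9) = 676*36 = 24336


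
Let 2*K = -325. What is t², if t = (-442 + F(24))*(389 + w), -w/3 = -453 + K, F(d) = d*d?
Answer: 89734396249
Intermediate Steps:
K = -325/2 (K = (½)*(-325) = -325/2 ≈ -162.50)
F(d) = d²
w = 3693/2 (w = -3*(-453 - 325/2) = -3*(-1231/2) = 3693/2 ≈ 1846.5)
t = 299557 (t = (-442 + 24²)*(389 + 3693/2) = (-442 + 576)*(4471/2) = 134*(4471/2) = 299557)
t² = 299557² = 89734396249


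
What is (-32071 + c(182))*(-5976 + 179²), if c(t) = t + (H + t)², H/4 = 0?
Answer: 32190275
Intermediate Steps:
H = 0 (H = 4*0 = 0)
c(t) = t + t² (c(t) = t + (0 + t)² = t + t²)
(-32071 + c(182))*(-5976 + 179²) = (-32071 + 182*(1 + 182))*(-5976 + 179²) = (-32071 + 182*183)*(-5976 + 32041) = (-32071 + 33306)*26065 = 1235*26065 = 32190275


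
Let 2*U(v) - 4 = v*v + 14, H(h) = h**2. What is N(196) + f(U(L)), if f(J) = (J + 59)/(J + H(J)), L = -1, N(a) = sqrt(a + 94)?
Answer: 274/399 + sqrt(290) ≈ 17.716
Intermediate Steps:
N(a) = sqrt(94 + a)
U(v) = 9 + v**2/2 (U(v) = 2 + (v*v + 14)/2 = 2 + (v**2 + 14)/2 = 2 + (14 + v**2)/2 = 2 + (7 + v**2/2) = 9 + v**2/2)
f(J) = (59 + J)/(J + J**2) (f(J) = (J + 59)/(J + J**2) = (59 + J)/(J + J**2))
N(196) + f(U(L)) = sqrt(94 + 196) + (59 + (9 + (1/2)*(-1)**2))/((9 + (1/2)*(-1)**2)*(1 + (9 + (1/2)*(-1)**2))) = sqrt(290) + (59 + (9 + (1/2)*1))/((9 + (1/2)*1)*(1 + (9 + (1/2)*1))) = sqrt(290) + (59 + (9 + 1/2))/((9 + 1/2)*(1 + (9 + 1/2))) = sqrt(290) + (59 + 19/2)/((19/2)*(1 + 19/2)) = sqrt(290) + (2/19)*(137/2)/(21/2) = sqrt(290) + (2/19)*(2/21)*(137/2) = sqrt(290) + 274/399 = 274/399 + sqrt(290)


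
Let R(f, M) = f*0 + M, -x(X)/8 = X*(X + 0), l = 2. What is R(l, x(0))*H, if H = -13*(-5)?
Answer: 0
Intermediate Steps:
x(X) = -8*X**2 (x(X) = -8*X*(X + 0) = -8*X*X = -8*X**2)
R(f, M) = M (R(f, M) = 0 + M = M)
H = 65
R(l, x(0))*H = -8*0**2*65 = -8*0*65 = 0*65 = 0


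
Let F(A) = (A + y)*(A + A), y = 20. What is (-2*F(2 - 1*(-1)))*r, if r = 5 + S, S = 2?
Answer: -1932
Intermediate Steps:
F(A) = 2*A*(20 + A) (F(A) = (A + 20)*(A + A) = (20 + A)*(2*A) = 2*A*(20 + A))
r = 7 (r = 5 + 2 = 7)
(-2*F(2 - 1*(-1)))*r = -4*(2 - 1*(-1))*(20 + (2 - 1*(-1)))*7 = -4*(2 + 1)*(20 + (2 + 1))*7 = -4*3*(20 + 3)*7 = -4*3*23*7 = -2*138*7 = -276*7 = -1932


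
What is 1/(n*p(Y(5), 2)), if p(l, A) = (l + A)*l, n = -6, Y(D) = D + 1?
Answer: -1/288 ≈ -0.0034722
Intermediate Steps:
Y(D) = 1 + D
p(l, A) = l*(A + l) (p(l, A) = (A + l)*l = l*(A + l))
1/(n*p(Y(5), 2)) = 1/(-6*(1 + 5)*(2 + (1 + 5))) = 1/(-36*(2 + 6)) = 1/(-36*8) = 1/(-6*48) = 1/(-288) = -1/288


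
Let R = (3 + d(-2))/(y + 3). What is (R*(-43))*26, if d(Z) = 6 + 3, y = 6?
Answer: -4472/3 ≈ -1490.7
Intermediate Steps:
d(Z) = 9
R = 4/3 (R = (3 + 9)/(6 + 3) = 12/9 = (⅑)*12 = 4/3 ≈ 1.3333)
(R*(-43))*26 = ((4/3)*(-43))*26 = -172/3*26 = -4472/3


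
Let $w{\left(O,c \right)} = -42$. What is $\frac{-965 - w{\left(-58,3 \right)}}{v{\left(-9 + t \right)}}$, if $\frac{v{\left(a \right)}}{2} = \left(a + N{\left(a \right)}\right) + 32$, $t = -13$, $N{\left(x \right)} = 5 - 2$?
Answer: $- \frac{71}{2} \approx -35.5$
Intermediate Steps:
$N{\left(x \right)} = 3$
$v{\left(a \right)} = 70 + 2 a$ ($v{\left(a \right)} = 2 \left(\left(a + 3\right) + 32\right) = 2 \left(\left(3 + a\right) + 32\right) = 2 \left(35 + a\right) = 70 + 2 a$)
$\frac{-965 - w{\left(-58,3 \right)}}{v{\left(-9 + t \right)}} = \frac{-965 - -42}{70 + 2 \left(-9 - 13\right)} = \frac{-965 + 42}{70 + 2 \left(-22\right)} = - \frac{923}{70 - 44} = - \frac{923}{26} = \left(-923\right) \frac{1}{26} = - \frac{71}{2}$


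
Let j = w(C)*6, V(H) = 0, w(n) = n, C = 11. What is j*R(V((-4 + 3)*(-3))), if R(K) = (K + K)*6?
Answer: 0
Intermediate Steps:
R(K) = 12*K (R(K) = (2*K)*6 = 12*K)
j = 66 (j = 11*6 = 66)
j*R(V((-4 + 3)*(-3))) = 66*(12*0) = 66*0 = 0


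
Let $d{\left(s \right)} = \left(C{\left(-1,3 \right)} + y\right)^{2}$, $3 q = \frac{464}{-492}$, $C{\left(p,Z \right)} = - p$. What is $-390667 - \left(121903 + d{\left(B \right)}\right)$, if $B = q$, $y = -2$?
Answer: $-512571$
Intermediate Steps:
$q = - \frac{116}{369}$ ($q = \frac{464 \frac{1}{-492}}{3} = \frac{464 \left(- \frac{1}{492}\right)}{3} = \frac{1}{3} \left(- \frac{116}{123}\right) = - \frac{116}{369} \approx -0.31436$)
$B = - \frac{116}{369} \approx -0.31436$
$d{\left(s \right)} = 1$ ($d{\left(s \right)} = \left(\left(-1\right) \left(-1\right) - 2\right)^{2} = \left(1 - 2\right)^{2} = \left(-1\right)^{2} = 1$)
$-390667 - \left(121903 + d{\left(B \right)}\right) = -390667 - 121904 = -512571$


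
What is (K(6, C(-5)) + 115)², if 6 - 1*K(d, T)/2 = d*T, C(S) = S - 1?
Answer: 39601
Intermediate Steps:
C(S) = -1 + S
K(d, T) = 12 - 2*T*d (K(d, T) = 12 - 2*d*T = 12 - 2*T*d)
(K(6, C(-5)) + 115)² = ((12 - 2*(-1 - 5)*6) + 115)² = ((12 - 2*(-6)*6) + 115)² = ((12 + 72) + 115)² = (84 + 115)² = 199² = 39601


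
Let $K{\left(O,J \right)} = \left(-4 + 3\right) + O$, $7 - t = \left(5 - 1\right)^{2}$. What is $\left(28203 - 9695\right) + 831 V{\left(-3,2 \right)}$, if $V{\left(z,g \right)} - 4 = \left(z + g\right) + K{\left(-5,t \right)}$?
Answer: $16015$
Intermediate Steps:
$t = -9$ ($t = 7 - \left(5 - 1\right)^{2} = 7 - 4^{2} = 7 - 16 = -9$)
$K{\left(O,J \right)} = -1 + O$
$V{\left(z,g \right)} = -2 + g + z$ ($V{\left(z,g \right)} = 4 - \left(6 - g - z\right) = 4 + \left(-6 + g + z\right) = -2 + g + z$)
$\left(28203 - 9695\right) + 831 V{\left(-3,2 \right)} = \left(28203 - 9695\right) + 831 \left(-2 + 2 - 3\right) = 18508 + 831 \left(-3\right) = 18508 - 2493 = 16015$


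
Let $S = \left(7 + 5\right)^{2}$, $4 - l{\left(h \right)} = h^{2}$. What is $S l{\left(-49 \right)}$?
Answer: $-345168$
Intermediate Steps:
$l{\left(h \right)} = 4 - h^{2}$
$S = 144$ ($S = 12^{2} = 144$)
$S l{\left(-49 \right)} = 144 \left(4 - \left(-49\right)^{2}\right) = 144 \left(4 - 2401\right) = 144 \left(-2397\right) = -345168$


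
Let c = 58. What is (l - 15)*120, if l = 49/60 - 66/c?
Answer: -53318/29 ≈ -1838.6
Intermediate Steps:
l = -559/1740 (l = 49/60 - 66/58 = 49*(1/60) - 66*1/58 = 49/60 - 33/29 = -559/1740 ≈ -0.32126)
(l - 15)*120 = (-559/1740 - 15)*120 = -26659/1740*120 = -53318/29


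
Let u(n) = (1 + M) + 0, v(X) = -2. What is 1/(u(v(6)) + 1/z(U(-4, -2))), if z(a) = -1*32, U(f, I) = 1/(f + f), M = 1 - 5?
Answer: -32/97 ≈ -0.32990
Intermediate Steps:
M = -4
U(f, I) = 1/(2*f)
u(n) = -3 (u(n) = (1 - 4) + 0 = -3 + 0 = -3)
z(a) = -32
1/(u(v(6)) + 1/z(U(-4, -2))) = 1/(-3 + 1/(-32)) = 1/(-3 - 1/32) = 1/(-97/32) = -32/97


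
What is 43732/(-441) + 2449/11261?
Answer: -491386043/4966101 ≈ -98.948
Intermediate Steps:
43732/(-441) + 2449/11261 = 43732*(-1/441) + 2449*(1/11261) = -43732/441 + 2449/11261 = -491386043/4966101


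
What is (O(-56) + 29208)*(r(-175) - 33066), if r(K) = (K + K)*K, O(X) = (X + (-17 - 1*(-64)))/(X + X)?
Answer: 11524807515/14 ≈ 8.2320e+8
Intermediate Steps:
O(X) = (47 + X)/(2*X) (O(X) = (X + (-17 + 64))/((2*X)) = (X + 47)*(1/(2*X)) = (47 + X)*(1/(2*X)) = (47 + X)/(2*X))
r(K) = 2*K**2 (r(K) = (2*K)*K = 2*K**2)
(O(-56) + 29208)*(r(-175) - 33066) = ((1/2)*(47 - 56)/(-56) + 29208)*(2*(-175)**2 - 33066) = ((1/2)*(-1/56)*(-9) + 29208)*(2*30625 - 33066) = (9/112 + 29208)*(61250 - 33066) = (3271305/112)*28184 = 11524807515/14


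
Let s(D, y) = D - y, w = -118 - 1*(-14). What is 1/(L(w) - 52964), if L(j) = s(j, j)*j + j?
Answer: -1/53068 ≈ -1.8844e-5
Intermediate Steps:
w = -104 (w = -118 + 14 = -104)
L(j) = j (L(j) = (j - j)*j + j = 0*j + j = 0 + j = j)
1/(L(w) - 52964) = 1/(-104 - 52964) = 1/(-53068) = -1/53068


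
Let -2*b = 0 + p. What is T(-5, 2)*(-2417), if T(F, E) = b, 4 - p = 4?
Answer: 0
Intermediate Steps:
p = 0 (p = 4 - 1*4 = 4 - 4 = 0)
b = 0 (b = -(0 + 0)/2 = -1/2*0 = 0)
T(F, E) = 0
T(-5, 2)*(-2417) = 0*(-2417) = 0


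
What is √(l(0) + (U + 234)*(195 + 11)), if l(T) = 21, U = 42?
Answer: √56877 ≈ 238.49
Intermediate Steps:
√(l(0) + (U + 234)*(195 + 11)) = √(21 + (42 + 234)*(195 + 11)) = √(21 + 276*206) = √(21 + 56856) = √56877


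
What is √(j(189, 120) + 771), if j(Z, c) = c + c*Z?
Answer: 9*√291 ≈ 153.53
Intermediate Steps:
j(Z, c) = c + Z*c
√(j(189, 120) + 771) = √(120*(1 + 189) + 771) = √(120*190 + 771) = √(22800 + 771) = √23571 = 9*√291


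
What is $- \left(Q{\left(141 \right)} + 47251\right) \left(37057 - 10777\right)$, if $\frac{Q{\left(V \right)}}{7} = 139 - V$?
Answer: $-1241388360$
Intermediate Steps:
$Q{\left(V \right)} = 973 - 7 V$ ($Q{\left(V \right)} = 7 \left(139 - V\right) = 973 - 7 V$)
$- \left(Q{\left(141 \right)} + 47251\right) \left(37057 - 10777\right) = - \left(\left(973 - 987\right) + 47251\right) \left(37057 - 10777\right) = - \left(\left(973 - 987\right) + 47251\right) 26280 = - \left(-14 + 47251\right) 26280 = - 47237 \cdot 26280 = \left(-1\right) 1241388360 = -1241388360$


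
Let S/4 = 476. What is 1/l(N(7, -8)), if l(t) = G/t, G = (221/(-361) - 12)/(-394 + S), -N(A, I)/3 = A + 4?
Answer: 17988630/4553 ≈ 3950.9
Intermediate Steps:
S = 1904 (S = 4*476 = 1904)
N(A, I) = -12 - 3*A (N(A, I) = -3*(A + 4) = -3*(4 + A) = -12 - 3*A)
G = -4553/545110 (G = (221/(-361) - 12)/(-394 + 1904) = (221*(-1/361) - 12)/1510 = (-221/361 - 12)*(1/1510) = -4553/361*1/1510 = -4553/545110 ≈ -0.0083524)
l(t) = -4553/(545110*t)
1/l(N(7, -8)) = 1/(-4553/(545110*(-12 - 3*7))) = 1/(-4553/(545110*(-12 - 21))) = 1/(-4553/545110/(-33)) = 1/(-4553/545110*(-1/33)) = 1/(4553/17988630) = 17988630/4553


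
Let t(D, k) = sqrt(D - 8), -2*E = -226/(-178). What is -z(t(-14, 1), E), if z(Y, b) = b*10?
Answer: 565/89 ≈ 6.3483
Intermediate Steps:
E = -113/178 (E = -(-113)/(-178) = -(-113)*(-1)/178 = -1/2*113/89 = -113/178 ≈ -0.63483)
t(D, k) = sqrt(-8 + D)
z(Y, b) = 10*b
-z(t(-14, 1), E) = -10*(-113)/178 = -1*(-565/89) = 565/89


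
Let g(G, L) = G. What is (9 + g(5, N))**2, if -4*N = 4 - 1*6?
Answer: 196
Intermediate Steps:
N = 1/2 (N = -(4 - 1*6)/4 = -(4 - 6)/4 = -1/4*(-2) = 1/2 ≈ 0.50000)
(9 + g(5, N))**2 = (9 + 5)**2 = 14**2 = 196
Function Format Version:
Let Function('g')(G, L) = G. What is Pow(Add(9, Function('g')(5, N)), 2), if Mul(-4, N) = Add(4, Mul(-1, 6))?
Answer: 196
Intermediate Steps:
N = Rational(1, 2) (N = Mul(Rational(-1, 4), Add(4, Mul(-1, 6))) = Mul(Rational(-1, 4), Add(4, -6)) = Mul(Rational(-1, 4), -2) = Rational(1, 2) ≈ 0.50000)
Pow(Add(9, Function('g')(5, N)), 2) = Pow(Add(9, 5), 2) = Pow(14, 2) = 196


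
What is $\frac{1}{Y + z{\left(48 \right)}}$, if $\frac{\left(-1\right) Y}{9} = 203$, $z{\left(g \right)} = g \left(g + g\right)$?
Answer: $\frac{1}{2781} \approx 0.00035958$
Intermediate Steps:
$z{\left(g \right)} = 2 g^{2}$ ($z{\left(g \right)} = g 2 g = 2 g^{2}$)
$Y = -1827$ ($Y = \left(-9\right) 203 = -1827$)
$\frac{1}{Y + z{\left(48 \right)}} = \frac{1}{-1827 + 2 \cdot 48^{2}} = \frac{1}{-1827 + 2 \cdot 2304} = \frac{1}{-1827 + 4608} = \frac{1}{2781}$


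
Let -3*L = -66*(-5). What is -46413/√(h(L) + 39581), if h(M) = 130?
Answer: -15471*√39711/13237 ≈ -232.91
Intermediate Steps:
L = -110 (L = -(-22)*(-5) = -⅓*330 = -110)
-46413/√(h(L) + 39581) = -46413/√(130 + 39581) = -46413*√39711/39711 = -15471*√39711/13237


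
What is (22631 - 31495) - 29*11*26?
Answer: -17158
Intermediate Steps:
(22631 - 31495) - 29*11*26 = -8864 - 319*26 = -8864 - 8294 = -17158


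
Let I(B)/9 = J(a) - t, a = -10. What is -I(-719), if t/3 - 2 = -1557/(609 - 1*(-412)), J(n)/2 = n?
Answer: 196875/1021 ≈ 192.83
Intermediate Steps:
J(n) = 2*n
t = 1455/1021 (t = 6 + 3*(-1557/(609 - 1*(-412))) = 6 + 3*(-1557/(609 + 412)) = 6 + 3*(-1557/1021) = 6 - 4671/1021 = 1455/1021 ≈ 1.4251)
I(B) = -196875/1021 (I(B) = 9*(2*(-10) - 1*1455/1021) = 9*(-20 - 1455/1021) = 9*(-21875/1021) = -196875/1021)
-I(-719) = -1*(-196875/1021) = 196875/1021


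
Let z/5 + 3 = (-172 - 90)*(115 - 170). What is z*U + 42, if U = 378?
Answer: 27229272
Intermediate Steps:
z = 72035 (z = -15 + 5*((-172 - 90)*(115 - 170)) = -15 + 5*(-262*(-55)) = -15 + 5*14410 = -15 + 72050 = 72035)
z*U + 42 = 72035*378 + 42 = 27229230 + 42 = 27229272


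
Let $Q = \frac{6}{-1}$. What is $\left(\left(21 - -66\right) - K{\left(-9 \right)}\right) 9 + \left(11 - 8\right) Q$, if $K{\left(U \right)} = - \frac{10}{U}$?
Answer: $755$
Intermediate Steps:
$Q = -6$ ($Q = 6 \left(-1\right) = -6$)
$\left(\left(21 - -66\right) - K{\left(-9 \right)}\right) 9 + \left(11 - 8\right) Q = \left(\left(21 - -66\right) - - \frac{10}{-9}\right) 9 + \left(11 - 8\right) \left(-6\right) = \left(\left(21 + 66\right) - \left(-10\right) \left(- \frac{1}{9}\right)\right) 9 + 3 \left(-6\right) = \left(87 - \frac{10}{9}\right) 9 - 18 = \frac{773}{9} \cdot 9 - 18 = 773 - 18 = 755$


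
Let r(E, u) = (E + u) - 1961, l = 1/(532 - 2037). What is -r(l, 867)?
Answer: 1646471/1505 ≈ 1094.0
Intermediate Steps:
l = -1/1505 (l = 1/(-1505) = -1/1505 ≈ -0.00066445)
r(E, u) = -1961 + E + u
-r(l, 867) = -(-1961 - 1/1505 + 867) = -1*(-1646471/1505) = 1646471/1505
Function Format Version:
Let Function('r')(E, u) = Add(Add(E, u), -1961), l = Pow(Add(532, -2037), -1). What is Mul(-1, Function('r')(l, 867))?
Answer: Rational(1646471, 1505) ≈ 1094.0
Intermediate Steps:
l = Rational(-1, 1505) (l = Pow(-1505, -1) = Rational(-1, 1505) ≈ -0.00066445)
Function('r')(E, u) = Add(-1961, E, u)
Mul(-1, Function('r')(l, 867)) = Mul(-1, Add(-1961, Rational(-1, 1505), 867)) = Mul(-1, Rational(-1646471, 1505)) = Rational(1646471, 1505)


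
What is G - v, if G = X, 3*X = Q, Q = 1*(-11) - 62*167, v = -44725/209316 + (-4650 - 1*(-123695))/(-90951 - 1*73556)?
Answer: -118937012018665/34433947212 ≈ -3454.1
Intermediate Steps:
v = -32275598795/34433947212 (v = -44725*1/209316 + (-4650 + 123695)/(-90951 - 73556) = -44725/209316 + 119045/(-164507) = -44725/209316 + 119045*(-1/164507) = -44725/209316 - 119045/164507 = -32275598795/34433947212 ≈ -0.93732)
Q = -10365 (Q = -11 - 10354 = -10365)
X = -3455 (X = (⅓)*(-10365) = -3455)
G = -3455
G - v = -3455 - 1*(-32275598795/34433947212) = -3455 + 32275598795/34433947212 = -118937012018665/34433947212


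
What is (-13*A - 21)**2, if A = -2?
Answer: 25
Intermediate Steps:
(-13*A - 21)**2 = (-13*(-2) - 21)**2 = (26 - 21)**2 = 5**2 = 25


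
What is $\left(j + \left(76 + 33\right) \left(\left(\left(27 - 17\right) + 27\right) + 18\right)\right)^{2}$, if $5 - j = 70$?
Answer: $35164900$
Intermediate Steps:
$j = -65$ ($j = 5 - 70 = -65$)
$\left(j + \left(76 + 33\right) \left(\left(\left(27 - 17\right) + 27\right) + 18\right)\right)^{2} = \left(-65 + \left(76 + 33\right) \left(\left(\left(27 - 17\right) + 27\right) + 18\right)\right)^{2} = \left(-65 + 109 \left(\left(10 + 27\right) + 18\right)\right)^{2} = \left(-65 + 109 \left(37 + 18\right)\right)^{2} = \left(-65 + 109 \cdot 55\right)^{2} = \left(-65 + 5995\right)^{2} = 5930^{2} = 35164900$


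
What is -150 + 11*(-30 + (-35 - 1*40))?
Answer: -1305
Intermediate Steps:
-150 + 11*(-30 + (-35 - 1*40)) = -150 + 11*(-30 + (-35 - 40)) = -150 + 11*(-30 - 75) = -150 + 11*(-105) = -150 - 1155 = -1305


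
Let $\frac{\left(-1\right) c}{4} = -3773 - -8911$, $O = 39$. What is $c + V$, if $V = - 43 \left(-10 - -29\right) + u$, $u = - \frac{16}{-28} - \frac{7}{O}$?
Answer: $- \frac{5833630}{273} \approx -21369.0$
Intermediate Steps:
$u = \frac{107}{273}$ ($u = - \frac{16}{-28} - \frac{7}{39} = \left(-16\right) \left(- \frac{1}{28}\right) - \frac{7}{39} = \frac{4}{7} - \frac{7}{39} = \frac{107}{273} \approx 0.39194$)
$c = -20552$ ($c = - 4 \left(-3773 - -8911\right) = - 4 \left(-3773 + 8911\right) = \left(-4\right) 5138 = -20552$)
$V = - \frac{222934}{273}$ ($V = - 43 \left(-10 - -29\right) + \frac{107}{273} = - 43 \left(-10 + 29\right) + \frac{107}{273} = \left(-43\right) 19 + \frac{107}{273} = -817 + \frac{107}{273} = - \frac{222934}{273} \approx -816.61$)
$c + V = -20552 - \frac{222934}{273} = - \frac{5833630}{273}$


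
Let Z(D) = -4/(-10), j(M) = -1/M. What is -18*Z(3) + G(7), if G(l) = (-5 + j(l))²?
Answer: 4716/245 ≈ 19.249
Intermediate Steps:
Z(D) = ⅖ (Z(D) = -4*(-⅒) = ⅖)
G(l) = (-5 - 1/l)²
-18*Z(3) + G(7) = -18*⅖ + (1 + 5*7)²/7² = -36/5 + (1 + 35)²/49 = -36/5 + (1/49)*36² = -36/5 + (1/49)*1296 = -36/5 + 1296/49 = 4716/245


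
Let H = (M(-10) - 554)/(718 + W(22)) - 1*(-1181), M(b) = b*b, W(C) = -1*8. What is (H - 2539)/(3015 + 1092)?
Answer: -482317/1457985 ≈ -0.33081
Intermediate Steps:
W(C) = -8
M(b) = b²
H = 419028/355 (H = ((-10)² - 554)/(718 - 8) - 1*(-1181) = (100 - 554)/710 + 1181 = -454*1/710 + 1181 = -227/355 + 1181 = 419028/355 ≈ 1180.4)
(H - 2539)/(3015 + 1092) = (419028/355 - 2539)/(3015 + 1092) = -482317/355/4107 = -482317/355*1/4107 = -482317/1457985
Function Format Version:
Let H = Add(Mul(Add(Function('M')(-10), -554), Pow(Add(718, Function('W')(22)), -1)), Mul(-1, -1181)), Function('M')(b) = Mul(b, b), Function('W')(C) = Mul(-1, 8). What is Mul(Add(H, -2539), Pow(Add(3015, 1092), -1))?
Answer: Rational(-482317, 1457985) ≈ -0.33081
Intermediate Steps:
Function('W')(C) = -8
Function('M')(b) = Pow(b, 2)
H = Rational(419028, 355) (H = Add(Mul(Add(Pow(-10, 2), -554), Pow(Add(718, -8), -1)), Mul(-1, -1181)) = Add(Mul(Add(100, -554), Pow(710, -1)), 1181) = Add(Mul(-454, Rational(1, 710)), 1181) = Add(Rational(-227, 355), 1181) = Rational(419028, 355) ≈ 1180.4)
Mul(Add(H, -2539), Pow(Add(3015, 1092), -1)) = Mul(Add(Rational(419028, 355), -2539), Pow(Add(3015, 1092), -1)) = Mul(Rational(-482317, 355), Pow(4107, -1)) = Mul(Rational(-482317, 355), Rational(1, 4107)) = Rational(-482317, 1457985)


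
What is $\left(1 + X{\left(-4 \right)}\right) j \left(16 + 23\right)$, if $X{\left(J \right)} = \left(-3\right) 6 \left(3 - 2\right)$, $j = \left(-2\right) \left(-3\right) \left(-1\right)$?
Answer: $3978$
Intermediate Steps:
$j = -6$ ($j = 6 \left(-1\right) = -6$)
$X{\left(J \right)} = -18$ ($X{\left(J \right)} = \left(-18\right) 1 = -18$)
$\left(1 + X{\left(-4 \right)}\right) j \left(16 + 23\right) = \left(1 - 18\right) \left(-6\right) \left(16 + 23\right) = \left(-17\right) \left(-6\right) 39 = 102 \cdot 39 = 3978$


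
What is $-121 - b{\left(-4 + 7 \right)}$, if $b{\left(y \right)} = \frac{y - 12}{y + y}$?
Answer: $- \frac{239}{2} \approx -119.5$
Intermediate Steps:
$b{\left(y \right)} = \frac{-12 + y}{2 y}$
$-121 - b{\left(-4 + 7 \right)} = -121 - \frac{-12 + \left(-4 + 7\right)}{2 \left(-4 + 7\right)} = -121 - \frac{-12 + 3}{2 \cdot 3} = -121 - \frac{1}{2} \cdot \frac{1}{3} \left(-9\right) = -121 - - \frac{3}{2} = -121 + \frac{3}{2} = - \frac{239}{2}$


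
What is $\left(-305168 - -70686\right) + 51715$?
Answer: $-182767$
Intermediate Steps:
$\left(-305168 - -70686\right) + 51715 = \left(-305168 + 70686\right) + 51715 = -234482 + 51715 = -182767$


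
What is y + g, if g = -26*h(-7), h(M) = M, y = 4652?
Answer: 4834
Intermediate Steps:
g = 182 (g = -26*(-7) = 182)
y + g = 4652 + 182 = 4834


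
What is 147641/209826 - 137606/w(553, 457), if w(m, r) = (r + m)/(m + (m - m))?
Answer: -7983397469029/105962130 ≈ -75342.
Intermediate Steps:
w(m, r) = (m + r)/m (w(m, r) = (m + r)/(m + 0) = (m + r)/m)
147641/209826 - 137606/w(553, 457) = 147641/209826 - 137606*553/(553 + 457) = 147641*(1/209826) - 137606/((1/553)*1010) = 147641/209826 - 137606/1010/553 = 147641/209826 - 137606*553/1010 = 147641/209826 - 38048059/505 = -7983397469029/105962130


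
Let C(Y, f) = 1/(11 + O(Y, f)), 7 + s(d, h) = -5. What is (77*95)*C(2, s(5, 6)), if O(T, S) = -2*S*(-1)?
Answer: -7315/13 ≈ -562.69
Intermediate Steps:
s(d, h) = -12 (s(d, h) = -7 - 5 = -12)
O(T, S) = 2*S
C(Y, f) = 1/(11 + 2*f)
(77*95)*C(2, s(5, 6)) = (77*95)/(11 + 2*(-12)) = 7315/(11 - 24) = 7315/(-13) = 7315*(-1/13) = -7315/13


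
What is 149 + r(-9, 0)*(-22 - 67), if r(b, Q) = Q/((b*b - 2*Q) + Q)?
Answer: 149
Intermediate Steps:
r(b, Q) = Q/(b² - Q) (r(b, Q) = Q/((b² - 2*Q) + Q) = Q/(b² - Q))
149 + r(-9, 0)*(-22 - 67) = 149 + (0/((-9)² - 1*0))*(-22 - 67) = 149 + (0/(81 + 0))*(-89) = 149 + (0/81)*(-89) = 149 + (0*(1/81))*(-89) = 149 + 0*(-89) = 149 + 0 = 149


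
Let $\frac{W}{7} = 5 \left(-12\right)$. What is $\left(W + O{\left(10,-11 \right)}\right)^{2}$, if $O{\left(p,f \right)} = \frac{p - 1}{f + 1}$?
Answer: $\frac{17715681}{100} \approx 1.7716 \cdot 10^{5}$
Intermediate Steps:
$O{\left(p,f \right)} = \frac{-1 + p}{1 + f}$
$W = -420$ ($W = 7 \cdot 5 \left(-12\right) = 7 \left(-60\right) = -420$)
$\left(W + O{\left(10,-11 \right)}\right)^{2} = \left(-420 + \frac{-1 + 10}{1 - 11}\right)^{2} = \left(-420 + \frac{1}{-10} \cdot 9\right)^{2} = \left(-420 - \frac{9}{10}\right)^{2} = \left(- \frac{4209}{10}\right)^{2} = \frac{17715681}{100}$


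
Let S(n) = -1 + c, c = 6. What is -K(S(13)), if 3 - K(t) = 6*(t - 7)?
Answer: -15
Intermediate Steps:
S(n) = 5 (S(n) = -1 + 6 = 5)
K(t) = 45 - 6*t (K(t) = 3 - 6*(t - 7) = 3 - 6*(-7 + t) = 3 - (-42 + 6*t) = 3 + (42 - 6*t) = 45 - 6*t)
-K(S(13)) = -(45 - 6*5) = -(45 - 30) = -1*15 = -15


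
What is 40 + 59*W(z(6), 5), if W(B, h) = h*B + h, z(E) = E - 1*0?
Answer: 2105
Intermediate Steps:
z(E) = E (z(E) = E + 0 = E)
W(B, h) = h + B*h (W(B, h) = B*h + h = h + B*h)
40 + 59*W(z(6), 5) = 40 + 59*(5*(1 + 6)) = 40 + 59*(5*7) = 40 + 59*35 = 40 + 2065 = 2105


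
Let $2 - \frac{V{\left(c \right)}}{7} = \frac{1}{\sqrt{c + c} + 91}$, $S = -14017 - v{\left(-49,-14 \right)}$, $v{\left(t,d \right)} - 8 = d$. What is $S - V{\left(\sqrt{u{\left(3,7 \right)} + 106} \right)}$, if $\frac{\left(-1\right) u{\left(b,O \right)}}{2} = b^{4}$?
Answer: $- \frac{137394527804}{9796455} - \frac{16562 \sqrt[4]{14} \sqrt{i}}{9796455} + \frac{364 i \sqrt{14}}{9796455} - \frac{8 i 14^{\frac{3}{4}} \sqrt{i}}{9796455} \approx -14025.0 - 0.0021775 i$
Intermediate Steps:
$u{\left(b,O \right)} = - 2 b^{4}$
$v{\left(t,d \right)} = 8 + d$
$S = -14011$ ($S = -14017 - \left(8 - 14\right) = -14017 - -6 = -14017 + 6 = -14011$)
$V{\left(c \right)} = 14 - \frac{7}{91 + \sqrt{2} \sqrt{c}}$ ($V{\left(c \right)} = 14 - \frac{7}{\sqrt{c + c} + 91} = 14 - \frac{7}{\sqrt{2 c} + 91} = 14 - \frac{7}{\sqrt{2} \sqrt{c} + 91} = 14 - \frac{7}{91 + \sqrt{2} \sqrt{c}}$)
$S - V{\left(\sqrt{u{\left(3,7 \right)} + 106} \right)} = -14011 - \frac{7 \left(181 + 2 \sqrt{2} \sqrt{\sqrt{- 2 \cdot 3^{4} + 106}}\right)}{91 + \sqrt{2} \sqrt{\sqrt{- 2 \cdot 3^{4} + 106}}} = -14011 - \frac{7 \left(181 + 2 \sqrt{2} \sqrt{\sqrt{\left(-2\right) 81 + 106}}\right)}{91 + \sqrt{2} \sqrt{\sqrt{\left(-2\right) 81 + 106}}} = -14011 - \frac{7 \left(181 + 2 \sqrt{2} \sqrt{\sqrt{-162 + 106}}\right)}{91 + \sqrt{2} \sqrt{\sqrt{-162 + 106}}} = -14011 - \frac{7 \left(181 + 2 \sqrt{2} \sqrt{\sqrt{-56}}\right)}{91 + \sqrt{2} \sqrt{\sqrt{-56}}} = -14011 - \frac{7 \left(181 + 2 \sqrt{2} \sqrt{2 i \sqrt{14}}\right)}{91 + \sqrt{2} \sqrt{2 i \sqrt{14}}} = -14011 - \frac{7 \left(181 + 2 \sqrt{2} \cdot 2^{\frac{3}{4}} \sqrt[4]{7} \sqrt{i}\right)}{91 + \sqrt{2} \cdot 2^{\frac{3}{4}} \sqrt[4]{7} \sqrt{i}} = -14011 - \frac{7 \left(181 + 4 \sqrt[4]{14} \sqrt{i}\right)}{91 + 2 \sqrt[4]{14} \sqrt{i}}$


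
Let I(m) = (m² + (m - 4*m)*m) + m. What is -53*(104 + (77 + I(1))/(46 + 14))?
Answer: -83687/15 ≈ -5579.1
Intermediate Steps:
I(m) = m - 2*m² (I(m) = (m² + (-3*m)*m) + m = (m² - 3*m²) + m = -2*m² + m = m - 2*m²)
-53*(104 + (77 + I(1))/(46 + 14)) = -53*(104 + (77 + 1*(1 - 2*1))/(46 + 14)) = -53*(104 + (77 + 1*(1 - 2))/60) = -53*(104 + (77 + 1*(-1))*(1/60)) = -53*(104 + (77 - 1)*(1/60)) = -53*(104 + 76*(1/60)) = -53*(104 + 19/15) = -53*1579/15 = -83687/15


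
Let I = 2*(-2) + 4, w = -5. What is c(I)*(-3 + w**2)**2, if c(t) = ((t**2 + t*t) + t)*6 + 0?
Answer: 0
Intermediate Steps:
I = 0 (I = -4 + 4 = 0)
c(t) = 6*t + 12*t**2 (c(t) = ((t**2 + t**2) + t)*6 + 0 = (2*t**2 + t)*6 + 0 = (t + 2*t**2)*6 + 0 = (6*t + 12*t**2) + 0 = 6*t + 12*t**2)
c(I)*(-3 + w**2)**2 = (6*0*(1 + 2*0))*(-3 + (-5)**2)**2 = (6*0*(1 + 0))*(-3 + 25)**2 = (6*0*1)*22**2 = 0*484 = 0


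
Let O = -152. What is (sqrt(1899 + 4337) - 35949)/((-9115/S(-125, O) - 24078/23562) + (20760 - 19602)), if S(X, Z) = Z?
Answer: -21458101896/726399461 + 1193808*sqrt(1559)/726399461 ≈ -29.475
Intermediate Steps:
(sqrt(1899 + 4337) - 35949)/((-9115/S(-125, O) - 24078/23562) + (20760 - 19602)) = (sqrt(1899 + 4337) - 35949)/((-9115/(-152) - 24078/23562) + (20760 - 19602)) = (sqrt(6236) - 35949)/((-9115*(-1/152) - 24078*1/23562) + 1158) = (2*sqrt(1559) - 35949)/((9115/152 - 4013/3927) + 1158) = (-35949 + 2*sqrt(1559))/(35184629/596904 + 1158) = (-35949 + 2*sqrt(1559))/(726399461/596904) = (-35949 + 2*sqrt(1559))*(596904/726399461) = -21458101896/726399461 + 1193808*sqrt(1559)/726399461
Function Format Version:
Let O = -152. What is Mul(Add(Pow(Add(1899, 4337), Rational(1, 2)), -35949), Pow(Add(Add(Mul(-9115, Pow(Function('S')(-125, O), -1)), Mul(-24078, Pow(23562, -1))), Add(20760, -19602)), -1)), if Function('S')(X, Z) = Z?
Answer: Add(Rational(-21458101896, 726399461), Mul(Rational(1193808, 726399461), Pow(1559, Rational(1, 2)))) ≈ -29.475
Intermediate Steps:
Mul(Add(Pow(Add(1899, 4337), Rational(1, 2)), -35949), Pow(Add(Add(Mul(-9115, Pow(Function('S')(-125, O), -1)), Mul(-24078, Pow(23562, -1))), Add(20760, -19602)), -1)) = Mul(Add(Pow(Add(1899, 4337), Rational(1, 2)), -35949), Pow(Add(Add(Mul(-9115, Pow(-152, -1)), Mul(-24078, Pow(23562, -1))), Add(20760, -19602)), -1)) = Mul(Add(Pow(6236, Rational(1, 2)), -35949), Pow(Add(Add(Mul(-9115, Rational(-1, 152)), Mul(-24078, Rational(1, 23562))), 1158), -1)) = Mul(Add(Mul(2, Pow(1559, Rational(1, 2))), -35949), Pow(Add(Add(Rational(9115, 152), Rational(-4013, 3927)), 1158), -1)) = Mul(Add(-35949, Mul(2, Pow(1559, Rational(1, 2)))), Pow(Add(Rational(35184629, 596904), 1158), -1)) = Mul(Add(-35949, Mul(2, Pow(1559, Rational(1, 2)))), Pow(Rational(726399461, 596904), -1)) = Mul(Add(-35949, Mul(2, Pow(1559, Rational(1, 2)))), Rational(596904, 726399461)) = Add(Rational(-21458101896, 726399461), Mul(Rational(1193808, 726399461), Pow(1559, Rational(1, 2))))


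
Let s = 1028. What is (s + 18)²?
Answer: 1094116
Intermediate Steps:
(s + 18)² = (1028 + 18)² = 1046² = 1094116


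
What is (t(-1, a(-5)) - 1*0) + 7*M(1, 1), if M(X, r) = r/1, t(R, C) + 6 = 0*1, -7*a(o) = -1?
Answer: 1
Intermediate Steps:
a(o) = 1/7 (a(o) = -1/7*(-1) = 1/7)
t(R, C) = -6 (t(R, C) = -6 + 0*1 = -6 + 0 = -6)
M(X, r) = r (M(X, r) = r*1 = r)
(t(-1, a(-5)) - 1*0) + 7*M(1, 1) = (-6 - 1*0) + 7*1 = (-6 + 0) + 7 = -6 + 7 = 1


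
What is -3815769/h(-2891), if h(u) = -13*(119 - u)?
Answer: 3815769/39130 ≈ 97.515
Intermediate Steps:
h(u) = -1547 + 13*u
-3815769/h(-2891) = -3815769/(-1547 + 13*(-2891)) = -3815769/(-1547 - 37583) = -3815769/(-39130) = -3815769*(-1/39130) = 3815769/39130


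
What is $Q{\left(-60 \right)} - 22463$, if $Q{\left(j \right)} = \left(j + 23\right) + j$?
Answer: $-22560$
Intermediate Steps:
$Q{\left(j \right)} = 23 + 2 j$ ($Q{\left(j \right)} = \left(23 + j\right) + j = 23 + 2 j$)
$Q{\left(-60 \right)} - 22463 = \left(23 + 2 \left(-60\right)\right) - 22463 = \left(23 - 120\right) - 22463 = -97 - 22463 = -22560$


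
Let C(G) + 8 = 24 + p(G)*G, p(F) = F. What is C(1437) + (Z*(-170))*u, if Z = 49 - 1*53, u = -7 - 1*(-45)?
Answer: 2090825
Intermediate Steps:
u = 38 (u = -7 + 45 = 38)
C(G) = 16 + G² (C(G) = -8 + (24 + G*G) = -8 + (24 + G²) = 16 + G²)
Z = -4 (Z = 49 - 53 = -4)
C(1437) + (Z*(-170))*u = (16 + 1437²) - 4*(-170)*38 = (16 + 2064969) + 680*38 = 2064985 + 25840 = 2090825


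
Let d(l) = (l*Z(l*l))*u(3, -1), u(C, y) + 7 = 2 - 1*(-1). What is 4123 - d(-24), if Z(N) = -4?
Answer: 4507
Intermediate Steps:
u(C, y) = -4 (u(C, y) = -7 + (2 - 1*(-1)) = -7 + (2 + 1) = -7 + 3 = -4)
d(l) = 16*l (d(l) = (l*(-4))*(-4) = -4*l*(-4) = 16*l)
4123 - d(-24) = 4123 - 16*(-24) = 4123 - 1*(-384) = 4123 + 384 = 4507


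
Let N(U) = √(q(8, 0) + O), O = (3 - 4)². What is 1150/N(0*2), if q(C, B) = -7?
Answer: -575*I*√6/3 ≈ -469.49*I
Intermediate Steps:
O = 1 (O = (-1)² = 1)
N(U) = I*√6 (N(U) = √(-7 + 1) = √(-6) = I*√6)
1150/N(0*2) = 1150/((I*√6)) = 1150*(-I*√6/6) = -575*I*√6/3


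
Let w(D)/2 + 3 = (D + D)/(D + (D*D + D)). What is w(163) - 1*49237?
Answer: -8125091/165 ≈ -49243.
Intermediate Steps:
w(D) = -6 + 4*D/(D**2 + 2*D) (w(D) = -6 + 2*((D + D)/(D + (D*D + D))) = -6 + 2*((2*D)/(D + (D**2 + D))) = -6 + 2*((2*D)/(D + (D + D**2))) = -6 + 2*((2*D)/(D**2 + 2*D)) = -6 + 2*(2*D/(D**2 + 2*D)) = -6 + 4*D/(D**2 + 2*D))
w(163) - 1*49237 = 2*(-4 - 3*163)/(2 + 163) - 1*49237 = 2*(-4 - 489)/165 - 49237 = 2*(1/165)*(-493) - 49237 = -986/165 - 49237 = -8125091/165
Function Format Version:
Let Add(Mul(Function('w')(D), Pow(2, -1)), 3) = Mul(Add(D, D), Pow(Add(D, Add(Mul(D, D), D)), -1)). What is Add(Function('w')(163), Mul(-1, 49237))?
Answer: Rational(-8125091, 165) ≈ -49243.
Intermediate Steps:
Function('w')(D) = Add(-6, Mul(4, D, Pow(Add(Pow(D, 2), Mul(2, D)), -1))) (Function('w')(D) = Add(-6, Mul(2, Mul(Add(D, D), Pow(Add(D, Add(Mul(D, D), D)), -1)))) = Add(-6, Mul(2, Mul(Mul(2, D), Pow(Add(D, Add(Pow(D, 2), D)), -1)))) = Add(-6, Mul(2, Mul(Mul(2, D), Pow(Add(D, Add(D, Pow(D, 2))), -1)))) = Add(-6, Mul(2, Mul(Mul(2, D), Pow(Add(Pow(D, 2), Mul(2, D)), -1)))) = Add(-6, Mul(2, Mul(2, D, Pow(Add(Pow(D, 2), Mul(2, D)), -1)))) = Add(-6, Mul(4, D, Pow(Add(Pow(D, 2), Mul(2, D)), -1))))
Add(Function('w')(163), Mul(-1, 49237)) = Add(Mul(2, Pow(Add(2, 163), -1), Add(-4, Mul(-3, 163))), Mul(-1, 49237)) = Add(Mul(2, Pow(165, -1), Add(-4, -489)), -49237) = Add(Mul(2, Rational(1, 165), -493), -49237) = Add(Rational(-986, 165), -49237) = Rational(-8125091, 165)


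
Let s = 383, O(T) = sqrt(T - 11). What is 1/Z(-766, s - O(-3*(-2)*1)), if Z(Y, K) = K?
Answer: 383/146694 + I*sqrt(5)/146694 ≈ 0.0026109 + 1.5243e-5*I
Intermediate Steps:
O(T) = sqrt(-11 + T)
1/Z(-766, s - O(-3*(-2)*1)) = 1/(383 - sqrt(-11 - 3*(-2)*1)) = 1/(383 - sqrt(-11 + 6*1)) = 1/(383 - sqrt(-11 + 6)) = 1/(383 - sqrt(-5)) = 1/(383 - I*sqrt(5))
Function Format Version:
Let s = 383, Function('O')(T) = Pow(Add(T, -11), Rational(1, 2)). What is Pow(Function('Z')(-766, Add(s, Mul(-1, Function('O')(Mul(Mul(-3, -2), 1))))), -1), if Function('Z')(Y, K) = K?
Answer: Add(Rational(383, 146694), Mul(Rational(1, 146694), I, Pow(5, Rational(1, 2)))) ≈ Add(0.0026109, Mul(1.5243e-5, I))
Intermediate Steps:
Function('O')(T) = Pow(Add(-11, T), Rational(1, 2))
Pow(Function('Z')(-766, Add(s, Mul(-1, Function('O')(Mul(Mul(-3, -2), 1))))), -1) = Pow(Add(383, Mul(-1, Pow(Add(-11, Mul(Mul(-3, -2), 1)), Rational(1, 2)))), -1) = Pow(Add(383, Mul(-1, Pow(Add(-11, Mul(6, 1)), Rational(1, 2)))), -1) = Pow(Add(383, Mul(-1, Pow(Add(-11, 6), Rational(1, 2)))), -1) = Pow(Add(383, Mul(-1, Pow(-5, Rational(1, 2)))), -1) = Pow(Add(383, Mul(-1, Mul(I, Pow(5, Rational(1, 2))))), -1) = Pow(Add(383, Mul(-1, I, Pow(5, Rational(1, 2)))), -1)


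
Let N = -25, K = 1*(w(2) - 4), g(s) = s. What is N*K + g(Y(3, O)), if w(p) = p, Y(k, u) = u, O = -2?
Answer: 48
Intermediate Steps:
K = -2 (K = 1*(2 - 4) = 1*(-2) = -2)
N*K + g(Y(3, O)) = -25*(-2) - 2 = 50 - 2 = 48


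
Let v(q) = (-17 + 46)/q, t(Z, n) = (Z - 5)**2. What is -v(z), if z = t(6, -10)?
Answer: -29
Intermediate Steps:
t(Z, n) = (-5 + Z)**2
z = 1 (z = (-5 + 6)**2 = 1**2 = 1)
v(q) = 29/q
-v(z) = -29/1 = -29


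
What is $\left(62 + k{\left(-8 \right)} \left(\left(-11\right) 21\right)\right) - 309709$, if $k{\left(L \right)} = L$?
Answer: $-307799$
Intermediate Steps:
$\left(62 + k{\left(-8 \right)} \left(\left(-11\right) 21\right)\right) - 309709 = \left(62 - 8 \left(\left(-11\right) 21\right)\right) - 309709 = \left(62 - -1848\right) - 309709 = \left(62 + 1848\right) - 309709 = 1910 - 309709 = -307799$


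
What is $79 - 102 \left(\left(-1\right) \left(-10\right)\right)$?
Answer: $-941$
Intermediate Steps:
$79 - 102 \left(\left(-1\right) \left(-10\right)\right) = 79 - 1020 = -941$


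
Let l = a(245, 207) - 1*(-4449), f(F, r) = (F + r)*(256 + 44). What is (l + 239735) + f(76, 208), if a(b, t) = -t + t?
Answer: 329384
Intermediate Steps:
a(b, t) = 0
f(F, r) = 300*F + 300*r (f(F, r) = (F + r)*300 = 300*F + 300*r)
l = 4449 (l = 0 - 1*(-4449) = 0 + 4449 = 4449)
(l + 239735) + f(76, 208) = (4449 + 239735) + (300*76 + 300*208) = 244184 + (22800 + 62400) = 244184 + 85200 = 329384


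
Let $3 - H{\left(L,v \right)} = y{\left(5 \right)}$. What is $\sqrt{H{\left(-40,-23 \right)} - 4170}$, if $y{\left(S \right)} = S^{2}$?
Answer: $4 i \sqrt{262} \approx 64.746 i$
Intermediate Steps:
$H{\left(L,v \right)} = -22$ ($H{\left(L,v \right)} = 3 - 5^{2} = 3 - 25 = -22$)
$\sqrt{H{\left(-40,-23 \right)} - 4170} = \sqrt{-22 - 4170} = \sqrt{-4192} = 4 i \sqrt{262}$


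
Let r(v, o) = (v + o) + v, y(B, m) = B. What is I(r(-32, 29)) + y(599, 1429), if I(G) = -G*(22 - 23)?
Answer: 564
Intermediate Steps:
r(v, o) = o + 2*v (r(v, o) = (o + v) + v = o + 2*v)
I(G) = G (I(G) = -G*(-1) = -(-1)*G = G)
I(r(-32, 29)) + y(599, 1429) = (29 + 2*(-32)) + 599 = (29 - 64) + 599 = -35 + 599 = 564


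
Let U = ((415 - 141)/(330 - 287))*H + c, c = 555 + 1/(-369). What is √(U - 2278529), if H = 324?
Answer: I*√63665200641791/5289 ≈ 1508.6*I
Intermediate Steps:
c = 204794/369 (c = 555 - 1/369 = 204794/369 ≈ 555.00)
U = 41564486/15867 (U = ((415 - 141)/(330 - 287))*324 + 204794/369 = (274/43)*324 + 204794/369 = 88776/43 + 204794/369 = 41564486/15867 ≈ 2619.6)
√(U - 2278529) = √(41564486/15867 - 2278529) = √(-36111855157/15867) = I*√63665200641791/5289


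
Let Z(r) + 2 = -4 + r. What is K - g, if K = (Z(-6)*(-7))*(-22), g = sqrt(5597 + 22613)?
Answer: -1848 - sqrt(28210) ≈ -2016.0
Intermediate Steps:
Z(r) = -6 + r (Z(r) = -2 + (-4 + r) = -6 + r)
g = sqrt(28210) ≈ 167.96
K = -1848 (K = ((-6 - 6)*(-7))*(-22) = -12*(-7)*(-22) = 84*(-22) = -1848)
K - g = -1848 - sqrt(28210)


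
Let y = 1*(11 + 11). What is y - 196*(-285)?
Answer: 55882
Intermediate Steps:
y = 22 (y = 1*22 = 22)
y - 196*(-285) = 22 - 196*(-285) = 22 + 55860 = 55882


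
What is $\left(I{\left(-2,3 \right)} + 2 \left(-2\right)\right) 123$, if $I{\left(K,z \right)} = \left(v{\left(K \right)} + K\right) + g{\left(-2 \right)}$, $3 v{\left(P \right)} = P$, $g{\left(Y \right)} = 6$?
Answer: $-82$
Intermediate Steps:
$v{\left(P \right)} = \frac{P}{3}$
$I{\left(K,z \right)} = 6 + \frac{4 K}{3}$ ($I{\left(K,z \right)} = \left(\frac{K}{3} + K\right) + 6 = \frac{4 K}{3} + 6 = 6 + \frac{4 K}{3}$)
$\left(I{\left(-2,3 \right)} + 2 \left(-2\right)\right) 123 = \left(\left(6 + \frac{4}{3} \left(-2\right)\right) + 2 \left(-2\right)\right) 123 = \left(\left(6 - \frac{8}{3}\right) - 4\right) 123 = \left(\frac{10}{3} - 4\right) 123 = \left(- \frac{2}{3}\right) 123 = -82$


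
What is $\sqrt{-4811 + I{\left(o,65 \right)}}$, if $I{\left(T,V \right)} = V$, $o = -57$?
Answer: $i \sqrt{4746} \approx 68.891 i$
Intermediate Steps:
$\sqrt{-4811 + I{\left(o,65 \right)}} = \sqrt{-4811 + 65} = \sqrt{-4746} = i \sqrt{4746}$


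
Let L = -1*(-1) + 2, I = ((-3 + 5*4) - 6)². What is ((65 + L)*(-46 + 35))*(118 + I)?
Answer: -178772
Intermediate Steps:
I = 121 (I = ((-3 + 20) - 6)² = (17 - 6)² = 11² = 121)
L = 3 (L = 1 + 2 = 3)
((65 + L)*(-46 + 35))*(118 + I) = ((65 + 3)*(-46 + 35))*(118 + 121) = (68*(-11))*239 = -748*239 = -178772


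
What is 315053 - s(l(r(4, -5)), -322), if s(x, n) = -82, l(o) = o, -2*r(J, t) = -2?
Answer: 315135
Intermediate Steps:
r(J, t) = 1 (r(J, t) = -1/2*(-2) = 1)
315053 - s(l(r(4, -5)), -322) = 315053 - 1*(-82) = 315053 + 82 = 315135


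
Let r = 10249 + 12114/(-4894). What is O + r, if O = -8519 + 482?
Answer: 5406707/2447 ≈ 2209.5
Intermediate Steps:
r = 25073246/2447 (r = 10249 + 12114*(-1/4894) = 10249 - 6057/2447 = 25073246/2447 ≈ 10247.)
O = -8037
O + r = -8037 + 25073246/2447 = 5406707/2447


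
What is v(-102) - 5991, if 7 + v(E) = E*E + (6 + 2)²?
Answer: 4470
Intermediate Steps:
v(E) = 57 + E² (v(E) = -7 + (E*E + (6 + 2)²) = -7 + (E² + 8²) = -7 + (E² + 64) = -7 + (64 + E²) = 57 + E²)
v(-102) - 5991 = (57 + (-102)²) - 5991 = (57 + 10404) - 5991 = 10461 - 5991 = 4470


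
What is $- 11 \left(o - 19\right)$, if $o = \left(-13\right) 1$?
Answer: $352$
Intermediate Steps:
$o = -13$
$- 11 \left(o - 19\right) = - 11 \left(-13 - 19\right) = \left(-11\right) \left(-32\right) = 352$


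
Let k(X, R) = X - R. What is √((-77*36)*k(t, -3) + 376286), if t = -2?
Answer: √373514 ≈ 611.16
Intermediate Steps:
√((-77*36)*k(t, -3) + 376286) = √((-77*36)*(-2 - 1*(-3)) + 376286) = √(-2772*(-2 + 3) + 376286) = √(-2772*1 + 376286) = √(-2772 + 376286) = √373514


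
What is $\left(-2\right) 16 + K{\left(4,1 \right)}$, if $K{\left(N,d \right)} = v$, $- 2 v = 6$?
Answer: $-35$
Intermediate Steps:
$v = -3$ ($v = \left(- \frac{1}{2}\right) 6 = -3$)
$K{\left(N,d \right)} = -3$
$\left(-2\right) 16 + K{\left(4,1 \right)} = \left(-2\right) 16 - 3 = -32 - 3 = -35$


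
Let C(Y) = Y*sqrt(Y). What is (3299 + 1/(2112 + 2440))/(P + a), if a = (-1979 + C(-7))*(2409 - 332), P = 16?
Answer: -61725582646983/76913307506233472 + 218332875411*I*sqrt(7)/76913307506233472 ≈ -0.00080253 + 7.5105e-6*I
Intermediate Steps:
C(Y) = Y**(3/2)
a = -4110383 - 14539*I*sqrt(7) (a = (-1979 + (-7)**(3/2))*(2409 - 332) = (-1979 - 7*I*sqrt(7))*2077 = -4110383 - 14539*I*sqrt(7) ≈ -4.1104e+6 - 38467.0*I)
(3299 + 1/(2112 + 2440))/(P + a) = (3299 + 1/(2112 + 2440))/(16 + (-4110383 - 14539*I*sqrt(7))) = (3299 + 1/4552)/(-4110367 - 14539*I*sqrt(7)) = 15017049/(4552*(-4110367 - 14539*I*sqrt(7)))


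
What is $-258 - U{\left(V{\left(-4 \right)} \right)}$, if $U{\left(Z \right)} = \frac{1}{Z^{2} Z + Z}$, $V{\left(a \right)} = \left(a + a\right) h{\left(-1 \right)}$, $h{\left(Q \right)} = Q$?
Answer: $- \frac{134161}{520} \approx -258.0$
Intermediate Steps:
$V{\left(a \right)} = - 2 a$ ($V{\left(a \right)} = \left(a + a\right) \left(-1\right) = 2 a \left(-1\right) = - 2 a$)
$U{\left(Z \right)} = \frac{1}{Z + Z^{3}}$ ($U{\left(Z \right)} = \frac{1}{Z^{3} + Z} = \frac{1}{Z + Z^{3}}$)
$-258 - U{\left(V{\left(-4 \right)} \right)} = -258 - \frac{1}{\left(-2\right) \left(-4\right) + \left(\left(-2\right) \left(-4\right)\right)^{3}} = -258 - \frac{1}{8 + 8^{3}} = -258 - \frac{1}{8 + 512} = -258 - \frac{1}{520} = - \frac{134161}{520}$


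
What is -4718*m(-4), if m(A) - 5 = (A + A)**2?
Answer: -325542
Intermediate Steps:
m(A) = 5 + 4*A**2 (m(A) = 5 + (A + A)**2 = 5 + (2*A)**2 = 5 + 4*A**2)
-4718*m(-4) = -4718*(5 + 4*(-4)**2) = -4718*(5 + 4*16) = -4718*(5 + 64) = -4718*69 = -325542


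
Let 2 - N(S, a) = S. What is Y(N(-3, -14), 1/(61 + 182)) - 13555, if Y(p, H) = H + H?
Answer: -3293863/243 ≈ -13555.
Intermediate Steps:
N(S, a) = 2 - S
Y(p, H) = 2*H
Y(N(-3, -14), 1/(61 + 182)) - 13555 = 2/(61 + 182) - 13555 = 2/243 - 13555 = -3293863/243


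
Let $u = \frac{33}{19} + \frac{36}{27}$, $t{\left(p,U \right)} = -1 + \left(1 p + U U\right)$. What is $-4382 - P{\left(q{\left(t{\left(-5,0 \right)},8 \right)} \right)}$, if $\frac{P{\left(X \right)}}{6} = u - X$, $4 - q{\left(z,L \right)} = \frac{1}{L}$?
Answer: $- \frac{332665}{76} \approx -4377.2$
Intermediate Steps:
$t{\left(p,U \right)} = -1 + p + U^{2}$ ($t{\left(p,U \right)} = -1 + \left(p + U^{2}\right) = -1 + p + U^{2}$)
$q{\left(z,L \right)} = 4 - \frac{1}{L}$
$u = \frac{175}{57}$ ($u = 33 \cdot \frac{1}{19} + 36 \cdot \frac{1}{27} = \frac{33}{19} + \frac{4}{3} = \frac{175}{57} \approx 3.0702$)
$P{\left(X \right)} = \frac{350}{19} - 6 X$ ($P{\left(X \right)} = 6 \left(\frac{175}{57} - X\right) = \frac{350}{19} - 6 X$)
$-4382 - P{\left(q{\left(t{\left(-5,0 \right)},8 \right)} \right)} = -4382 - \left(\frac{350}{19} - 6 \left(4 - \frac{1}{8}\right)\right) = -4382 - \left(\frac{350}{19} - \frac{93}{4}\right) = -4382 - - \frac{367}{76} = -4382 + \frac{367}{76} = - \frac{332665}{76}$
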